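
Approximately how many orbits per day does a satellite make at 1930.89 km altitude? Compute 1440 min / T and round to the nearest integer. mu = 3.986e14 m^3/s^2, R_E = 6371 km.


r = 8.30189e+06 m
T = 2*pi*sqrt(r^3/mu) = 7527.9493 s = 125.4658 min
revs/day = 1440 / 125.4658 = 11.4772
Rounded: 11 revolutions per day

11 revolutions per day


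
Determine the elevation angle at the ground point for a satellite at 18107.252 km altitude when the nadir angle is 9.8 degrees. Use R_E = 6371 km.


r = R_E + alt = 24478.2520 km
Law of sines in the satellite / Earth-center / ground-point triangle:
  sin(nadir)/R_E = sin(90 + el)/r  =>  cos(el) = (r/R_E)*sin(nadir)
cos(el) = (24478.2520 / 6371.0000) * sin(9.8 deg) = 0.6539681
el = arccos(0.6539681) = 49.1585 deg
(Earth-central angle = 90 - nadir - el = 31.0415 deg)

49.1585 degrees


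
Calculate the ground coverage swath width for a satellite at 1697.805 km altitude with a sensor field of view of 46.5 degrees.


FOV = 46.5 deg = 0.8115781 rad
swath = 2 * alt * tan(FOV/2) = 2 * 1697.805 * tan(0.4057891)
swath = 2 * 1697.805 * 0.4296339
swath = 1458.8692 km

1458.8692 km


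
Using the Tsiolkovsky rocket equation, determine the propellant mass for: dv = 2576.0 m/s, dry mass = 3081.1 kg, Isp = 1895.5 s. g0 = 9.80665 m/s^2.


ve = Isp * g0 = 1895.5 * 9.80665 = 18588.505075 m/s
mass ratio = exp(dv/ve) = exp(2576.0/18588.505075) = 1.14864188
m_prop = m_dry * (mr - 1) = 3081.1 * (1.14864188 - 1)
m_prop = 457.9805 kg

457.9805 kg


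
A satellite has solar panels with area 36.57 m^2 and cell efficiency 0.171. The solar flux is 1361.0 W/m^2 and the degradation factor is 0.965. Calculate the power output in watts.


P = area * eta * S * degradation
P = 36.57 * 0.171 * 1361.0 * 0.965
P = 8213.0886 W

8213.0886 W


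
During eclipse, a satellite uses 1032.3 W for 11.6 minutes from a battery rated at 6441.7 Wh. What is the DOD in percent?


E_used = P * t / 60 = 1032.3 * 11.6 / 60 = 199.5780 Wh
DOD = E_used / E_total * 100 = 199.5780 / 6441.7 * 100
DOD = 3.0982 %

3.0982 %


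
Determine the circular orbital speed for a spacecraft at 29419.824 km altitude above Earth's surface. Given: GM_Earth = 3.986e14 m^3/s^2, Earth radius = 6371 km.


r = R_E + alt = 6371.0 + 29419.824 = 35790.8240 km = 3.5790824e+07 m
v = sqrt(mu/r) = sqrt(3.986e14 / 3.5790824e+07) = 3337.2043 m/s = 3.3372 km/s

3.3372 km/s


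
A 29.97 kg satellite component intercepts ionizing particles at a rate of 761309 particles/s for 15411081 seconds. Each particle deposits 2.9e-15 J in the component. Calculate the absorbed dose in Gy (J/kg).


Total energy deposited = rate * time * E_per
  = 761309 * 15411081 * 2.9e-15 = 0.03402452 J
Dose = E_total / mass = 0.03402452 / 29.97
Dose = 0.001135286 Gy

0.0011 Gy


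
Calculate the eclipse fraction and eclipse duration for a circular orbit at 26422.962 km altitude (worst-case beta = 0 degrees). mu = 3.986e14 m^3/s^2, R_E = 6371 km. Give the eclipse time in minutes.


r = 32793.9620 km
T = 985.0331 min
Eclipse fraction = arcsin(R_E/r)/pi = arcsin(6371.0000/32793.9620)/pi
= arcsin(0.1942736)/pi = 0.06223495
Eclipse duration = 0.06223495 * 985.0331 = 61.3035 min

61.3035 minutes


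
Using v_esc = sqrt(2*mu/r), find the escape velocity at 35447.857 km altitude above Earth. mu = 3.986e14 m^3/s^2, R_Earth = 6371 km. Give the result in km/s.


r = 6371.0 + 35447.857 = 41818.8570 km = 4.1818857e+07 m
v_esc = sqrt(2*mu/r) = sqrt(2*3.986e14 / 4.1818857e+07)
v_esc = 4366.1391 m/s = 4.3661 km/s

4.3661 km/s


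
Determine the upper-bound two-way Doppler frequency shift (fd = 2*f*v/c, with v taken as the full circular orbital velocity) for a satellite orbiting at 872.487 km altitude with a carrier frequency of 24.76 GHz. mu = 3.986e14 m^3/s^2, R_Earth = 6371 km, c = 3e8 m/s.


r = 7.243487e+06 m
v = sqrt(mu/r) = 7418.1362 m/s (worst-case radial velocity)
f = 24.76 GHz = 2.476e+10 Hz
fd = 2*f*v/c = 2*2.476e+10*7418.1362/3.0e+08
fd = 1.224487e+06 Hz

1.2245e+06 Hz


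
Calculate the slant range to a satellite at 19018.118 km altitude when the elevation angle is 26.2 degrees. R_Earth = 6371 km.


h = 19018.118 km, el = 26.2 deg
d = -R_E*sin(el) + sqrt((R_E*sin(el))^2 + 2*R_E*h + h^2)
d = -6371.0000*sin(0.4572763) + sqrt((6371.0000*0.4415059)^2 + 2*6371.0000*19018.118 + 19018.118^2)
d = 21924.3792 km

21924.3792 km


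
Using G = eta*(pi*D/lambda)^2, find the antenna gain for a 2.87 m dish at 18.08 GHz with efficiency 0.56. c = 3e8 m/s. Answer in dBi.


lambda = c/f = 3e8 / 1.808e+10 = 0.01659292 m
G = eta*(pi*D/lambda)^2 = 0.56*(pi*2.87/0.01659292)^2
G = 165350.6508 (linear)
G = 10*log10(165350.6508) = 52.1841 dBi

52.1841 dBi


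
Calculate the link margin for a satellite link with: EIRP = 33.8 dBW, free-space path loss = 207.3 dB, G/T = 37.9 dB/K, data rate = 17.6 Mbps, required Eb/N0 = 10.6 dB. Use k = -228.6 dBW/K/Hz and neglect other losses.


C/N0 = EIRP - FSPL + G/T - k = 33.8 - 207.3 + 37.9 - (-228.6)
C/N0 = 93.0000 dB-Hz
R_b = 17.6 Mbps = 1.76e+07 bps -> 10*log10(R_b) = 72.4551 dB-Hz
Eb/N0 = C/N0 - 10*log10(R_b) = 93.0000 - 72.4551 = 20.5449 dB
Margin = Eb/N0 - Eb/N0_req = 20.5449 - 10.6 = 9.9449 dB (link closes)

9.9449 dB


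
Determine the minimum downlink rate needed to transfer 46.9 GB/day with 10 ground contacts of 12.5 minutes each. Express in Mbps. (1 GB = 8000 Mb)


total contact time = 10 * 12.5 * 60 = 7500.0000 s
data = 46.9 GB = 375200.0000 Mb
rate = 375200.0000 / 7500.0000 = 50.0267 Mbps

50.0267 Mbps


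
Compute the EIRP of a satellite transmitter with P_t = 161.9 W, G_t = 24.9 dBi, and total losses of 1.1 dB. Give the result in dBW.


Pt = 161.9 W = 22.0925 dBW
EIRP = Pt_dBW + Gt - losses = 22.0925 + 24.9 - 1.1 = 45.8925 dBW

45.8925 dBW


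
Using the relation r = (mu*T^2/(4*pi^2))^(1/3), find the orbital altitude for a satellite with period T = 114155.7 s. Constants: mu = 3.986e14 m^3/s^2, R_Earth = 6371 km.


T = 114155.7 s
r = (mu*T^2/(4*pi^2))^(1/3) = (3.986e14 * 114155.7^2 / (4*pi^2))^(1/3)
r = 5.0861706e+07 m = 50861.7057 km
alt = r - R_E = 50861.7057 - 6371 = 44490.7057 km

44490.7057 km


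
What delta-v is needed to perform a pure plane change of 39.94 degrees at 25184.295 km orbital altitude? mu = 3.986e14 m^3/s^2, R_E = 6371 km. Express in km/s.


r = 31555.2950 km = 3.1555295e+07 m
V = sqrt(mu/r) = 3554.1236 m/s
di = 39.94 deg = 0.6970845 rad
dV = 2*V*sin(di/2) = 2*3554.1236*sin(0.3485423)
dV = 2427.6660 m/s = 2.4277 km/s

2.4277 km/s


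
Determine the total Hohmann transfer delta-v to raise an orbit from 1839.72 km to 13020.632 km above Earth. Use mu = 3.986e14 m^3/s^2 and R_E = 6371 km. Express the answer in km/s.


r1 = 8210.7200 km = 8.21072e+06 m
r2 = 19391.6320 km = 1.9391632e+07 m
dv1 = sqrt(mu/r1)*(sqrt(2*r2/(r1+r2)) - 1) = 1291.4773 m/s
dv2 = sqrt(mu/r2)*(1 - sqrt(2*r1/(r1+r2))) = 1036.8035 m/s
total dv = |dv1| + |dv2| = 1291.4773 + 1036.8035 = 2328.2809 m/s = 2.3283 km/s

2.3283 km/s


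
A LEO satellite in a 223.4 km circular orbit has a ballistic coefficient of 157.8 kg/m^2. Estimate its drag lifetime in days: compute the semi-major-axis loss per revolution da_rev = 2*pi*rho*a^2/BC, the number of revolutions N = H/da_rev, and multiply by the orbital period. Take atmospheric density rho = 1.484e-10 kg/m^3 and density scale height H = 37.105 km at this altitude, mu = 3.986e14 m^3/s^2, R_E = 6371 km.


a = R_E + alt = 6594.4000 km = 6.5944e+06 m
da_rev = 2*pi*rho*a^2/BC = 2*pi*1.484e-10*(6.5944e+06)^2/157.8 = 256.955160 m per revolution
N = H/da_rev = 37105.0000 m / 256.955160 m = 144.4026 revolutions
P = 2*pi*sqrt(a^3/mu) = 5329.3489 s
lifetime = N*P = 144.4026 * 5329.3489 = 769571.9739 s = 8.9071 days

8.9071 days


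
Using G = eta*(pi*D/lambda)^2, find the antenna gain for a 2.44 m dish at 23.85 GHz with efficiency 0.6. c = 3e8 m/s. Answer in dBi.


lambda = c/f = 3e8 / 2.385e+10 = 0.01257862 m
G = eta*(pi*D/lambda)^2 = 0.6*(pi*2.44/0.01257862)^2
G = 222825.5082 (linear)
G = 10*log10(222825.5082) = 53.4796 dBi

53.4796 dBi


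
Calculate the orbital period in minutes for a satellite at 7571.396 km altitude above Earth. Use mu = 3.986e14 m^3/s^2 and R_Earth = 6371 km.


r = 13942.3960 km = 1.3942396e+07 m
T = 2*pi*sqrt(r^3/mu) = 2*pi*sqrt(2.710268e+21 / 3.986e14)
T = 16383.9020 s = 273.0650 min

273.0650 minutes


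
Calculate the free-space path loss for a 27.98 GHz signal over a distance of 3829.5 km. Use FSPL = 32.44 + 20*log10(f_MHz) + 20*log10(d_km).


f = 27.98 GHz = 27980.0000 MHz
d = 3829.5 km
FSPL = 32.44 + 20*log10(27980.0000) + 20*log10(3829.5)
FSPL = 32.44 + 88.9370 + 71.6628
FSPL = 193.0398 dB

193.0398 dB


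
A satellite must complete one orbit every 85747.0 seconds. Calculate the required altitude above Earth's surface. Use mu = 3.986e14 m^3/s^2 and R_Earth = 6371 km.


T = 85747.0 s
r = (mu*T^2/(4*pi^2))^(1/3) = (3.986e14 * 85747.0^2 / (4*pi^2))^(1/3)
r = 4.2027976e+07 m = 42027.9760 km
alt = r - R_E = 42027.9760 - 6371 = 35656.9760 km

35656.9760 km


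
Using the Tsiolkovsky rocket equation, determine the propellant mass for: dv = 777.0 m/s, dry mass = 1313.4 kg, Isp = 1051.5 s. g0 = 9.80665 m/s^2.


ve = Isp * g0 = 1051.5 * 9.80665 = 10311.692475 m/s
mass ratio = exp(dv/ve) = exp(777.0/10311.692475) = 1.07826294
m_prop = m_dry * (mr - 1) = 1313.4 * (1.07826294 - 1)
m_prop = 102.7905 kg

102.7905 kg


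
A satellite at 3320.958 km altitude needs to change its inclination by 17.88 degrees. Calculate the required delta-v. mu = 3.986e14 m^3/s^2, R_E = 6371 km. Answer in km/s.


r = 9691.9580 km = 9.691958e+06 m
V = sqrt(mu/r) = 6413.0243 m/s
di = 17.88 deg = 0.3120649 rad
dV = 2*V*sin(di/2) = 2*6413.0243*sin(0.1560324)
dV = 1993.1689 m/s = 1.9932 km/s

1.9932 km/s


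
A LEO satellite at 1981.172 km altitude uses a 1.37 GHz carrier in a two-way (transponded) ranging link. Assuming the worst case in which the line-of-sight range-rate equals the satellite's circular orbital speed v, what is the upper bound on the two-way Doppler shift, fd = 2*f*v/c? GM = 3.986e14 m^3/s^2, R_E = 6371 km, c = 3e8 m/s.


r = 8.352172e+06 m
v = sqrt(mu/r) = 6908.2641 m/s (worst-case radial velocity)
f = 1.37 GHz = 1.37e+09 Hz
fd = 2*f*v/c = 2*1.37e+09*6908.2641/3.0e+08
fd = 63095.4788 Hz

63095.4788 Hz


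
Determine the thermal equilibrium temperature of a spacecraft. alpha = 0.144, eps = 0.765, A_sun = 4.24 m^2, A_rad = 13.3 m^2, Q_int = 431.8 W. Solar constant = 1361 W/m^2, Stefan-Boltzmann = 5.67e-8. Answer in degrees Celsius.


Numerator = alpha*S*A_sun + Q_int = 0.144*1361*4.24 + 431.8 = 1262.7722 W
Denominator = eps*sigma*A_rad = 0.765*5.67e-8*13.3 = 5.7689415e-07 W/K^4
T^4 = 2.1889148e+09 K^4
T = 216.3003 K = -56.8497 C

-56.8497 degrees Celsius


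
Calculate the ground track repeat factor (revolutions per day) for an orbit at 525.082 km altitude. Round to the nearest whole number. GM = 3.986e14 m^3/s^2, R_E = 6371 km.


r = 6.896082e+06 m
T = 2*pi*sqrt(r^3/mu) = 5699.2125 s = 94.9869 min
revs/day = 1440 / 94.9869 = 15.1600
Rounded: 15 revolutions per day

15 revolutions per day


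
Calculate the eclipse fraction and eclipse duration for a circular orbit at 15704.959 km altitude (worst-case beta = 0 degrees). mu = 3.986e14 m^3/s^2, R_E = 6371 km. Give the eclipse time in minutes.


r = 22075.9590 km
T = 544.0507 min
Eclipse fraction = arcsin(R_E/r)/pi = arcsin(6371.0000/22075.9590)/pi
= arcsin(0.2885945)/pi = 0.09318794
Eclipse duration = 0.09318794 * 544.0507 = 50.6990 min

50.6990 minutes


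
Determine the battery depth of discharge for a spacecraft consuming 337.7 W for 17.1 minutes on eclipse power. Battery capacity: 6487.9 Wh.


E_used = P * t / 60 = 337.7 * 17.1 / 60 = 96.2445 Wh
DOD = E_used / E_total * 100 = 96.2445 / 6487.9 * 100
DOD = 1.4834 %

1.4834 %


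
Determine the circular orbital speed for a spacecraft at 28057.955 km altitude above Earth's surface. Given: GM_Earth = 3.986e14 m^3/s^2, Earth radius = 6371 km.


r = R_E + alt = 6371.0 + 28057.955 = 34428.9550 km = 3.4428955e+07 m
v = sqrt(mu/r) = sqrt(3.986e14 / 3.4428955e+07) = 3402.5673 m/s = 3.4026 km/s

3.4026 km/s


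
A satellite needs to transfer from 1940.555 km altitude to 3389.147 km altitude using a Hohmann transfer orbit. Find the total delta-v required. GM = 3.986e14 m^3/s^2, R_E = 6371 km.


r1 = 8311.5550 km = 8.311555e+06 m
r2 = 9760.1470 km = 9.760147e+06 m
dv1 = sqrt(mu/r1)*(sqrt(2*r2/(r1+r2)) - 1) = 272.2024 m/s
dv2 = sqrt(mu/r2)*(1 - sqrt(2*r1/(r1+r2))) = 261.4776 m/s
total dv = |dv1| + |dv2| = 272.2024 + 261.4776 = 533.6800 m/s = 0.53368 km/s

0.5337 km/s


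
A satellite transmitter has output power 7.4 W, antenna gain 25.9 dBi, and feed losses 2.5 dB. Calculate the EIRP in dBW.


Pt = 7.4 W = 8.6923 dBW
EIRP = Pt_dBW + Gt - losses = 8.6923 + 25.9 - 2.5 = 32.0923 dBW

32.0923 dBW


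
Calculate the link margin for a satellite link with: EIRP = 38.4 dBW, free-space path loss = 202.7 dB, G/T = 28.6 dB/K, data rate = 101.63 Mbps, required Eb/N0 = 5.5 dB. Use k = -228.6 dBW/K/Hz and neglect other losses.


C/N0 = EIRP - FSPL + G/T - k = 38.4 - 202.7 + 28.6 - (-228.6)
C/N0 = 92.9000 dB-Hz
R_b = 101.63 Mbps = 1.0163e+08 bps -> 10*log10(R_b) = 80.0702 dB-Hz
Eb/N0 = C/N0 - 10*log10(R_b) = 92.9000 - 80.0702 = 12.8298 dB
Margin = Eb/N0 - Eb/N0_req = 12.8298 - 5.5 = 7.3298 dB (link closes)

7.3298 dB


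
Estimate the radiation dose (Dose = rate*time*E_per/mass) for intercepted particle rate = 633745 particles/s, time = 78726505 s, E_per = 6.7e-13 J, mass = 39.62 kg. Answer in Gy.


Total energy deposited = rate * time * E_per
  = 633745 * 78726505 * 6.7e-13 = 33.4280 J
Dose = E_total / mass = 33.4280 / 39.62
Dose = 0.8437152 Gy

0.8437 Gy


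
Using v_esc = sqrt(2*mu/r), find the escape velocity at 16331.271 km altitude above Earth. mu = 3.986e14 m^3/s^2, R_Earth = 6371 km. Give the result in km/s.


r = 6371.0 + 16331.271 = 22702.2710 km = 2.2702271e+07 m
v_esc = sqrt(2*mu/r) = sqrt(2*3.986e14 / 2.2702271e+07)
v_esc = 5925.8273 m/s = 5.9258 km/s

5.9258 km/s


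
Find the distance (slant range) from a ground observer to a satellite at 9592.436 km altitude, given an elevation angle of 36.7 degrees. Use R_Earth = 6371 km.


h = 9592.436 km, el = 36.7 deg
d = -R_E*sin(el) + sqrt((R_E*sin(el))^2 + 2*R_E*h + h^2)
d = -6371.0000*sin(0.6405358) + sqrt((6371.0000*0.5976251)^2 + 2*6371.0000*9592.436 + 9592.436^2)
d = 11316.6326 km

11316.6326 km


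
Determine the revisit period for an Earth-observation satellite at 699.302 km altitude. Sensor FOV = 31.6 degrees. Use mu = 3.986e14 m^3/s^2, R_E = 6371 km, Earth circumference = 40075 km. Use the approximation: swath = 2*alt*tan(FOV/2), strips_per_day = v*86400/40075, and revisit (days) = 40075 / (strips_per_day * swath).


swath = 2*699.302*tan(0.275762) = 395.7650 km
v = sqrt(mu/r) = 7508.4391 m/s = 7.5084 km/s
strips/day = v*86400/40075 = 7.5084*86400/40075 = 16.1879
coverage/day = strips * swath = 16.1879 * 395.7650 = 6406.5955 km
revisit = 40075 / 6406.5955 = 6.2553 days

6.2553 days


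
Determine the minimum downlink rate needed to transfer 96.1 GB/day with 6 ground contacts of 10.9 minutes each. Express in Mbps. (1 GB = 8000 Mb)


total contact time = 6 * 10.9 * 60 = 3924.0000 s
data = 96.1 GB = 768800.0000 Mb
rate = 768800.0000 / 3924.0000 = 195.9225 Mbps

195.9225 Mbps


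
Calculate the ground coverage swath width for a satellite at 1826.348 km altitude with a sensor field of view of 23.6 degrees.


FOV = 23.6 deg = 0.4118977 rad
swath = 2 * alt * tan(FOV/2) = 2 * 1826.348 * tan(0.2059489)
swath = 2 * 1826.348 * 0.2089109
swath = 763.0880 km

763.0880 km


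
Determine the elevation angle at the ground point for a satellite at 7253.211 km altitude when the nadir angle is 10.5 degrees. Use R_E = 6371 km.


r = R_E + alt = 13624.2110 km
Law of sines in the satellite / Earth-center / ground-point triangle:
  sin(nadir)/R_E = sin(90 + el)/r  =>  cos(el) = (r/R_E)*sin(nadir)
cos(el) = (13624.2110 / 6371.0000) * sin(10.5 deg) = 0.3897057
el = arccos(0.3897057) = 67.0638 deg
(Earth-central angle = 90 - nadir - el = 12.4362 deg)

67.0638 degrees


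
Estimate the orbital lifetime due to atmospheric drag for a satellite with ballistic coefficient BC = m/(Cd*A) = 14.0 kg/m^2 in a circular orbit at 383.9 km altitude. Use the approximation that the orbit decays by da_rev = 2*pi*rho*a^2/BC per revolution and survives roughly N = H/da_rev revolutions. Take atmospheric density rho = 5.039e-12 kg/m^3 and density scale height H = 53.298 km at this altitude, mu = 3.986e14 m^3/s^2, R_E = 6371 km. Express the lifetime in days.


a = R_E + alt = 6754.9000 km = 6.7549e+06 m
da_rev = 2*pi*rho*a^2/BC = 2*pi*5.039e-12*(6.7549e+06)^2/14.0 = 103.189151 m per revolution
N = H/da_rev = 53298.0000 m / 103.189151 m = 516.5078 revolutions
P = 2*pi*sqrt(a^3/mu) = 5525.0932 s
lifetime = N*P = 516.5078 * 5525.0932 = 2.8537537e+06 s = 33.0296 days

33.0296 days


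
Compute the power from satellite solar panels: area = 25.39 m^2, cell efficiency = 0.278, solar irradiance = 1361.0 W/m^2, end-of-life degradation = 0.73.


P = area * eta * S * degradation
P = 25.39 * 0.278 * 1361.0 * 0.73
P = 7012.7520 W

7012.7520 W


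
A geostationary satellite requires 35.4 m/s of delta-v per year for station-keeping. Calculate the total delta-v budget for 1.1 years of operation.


dV = rate * years = 35.4 * 1.1
dV = 38.9400 m/s

38.9400 m/s


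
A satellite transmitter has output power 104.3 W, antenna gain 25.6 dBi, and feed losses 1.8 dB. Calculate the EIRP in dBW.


Pt = 104.3 W = 20.1828 dBW
EIRP = Pt_dBW + Gt - losses = 20.1828 + 25.6 - 1.8 = 43.9828 dBW

43.9828 dBW


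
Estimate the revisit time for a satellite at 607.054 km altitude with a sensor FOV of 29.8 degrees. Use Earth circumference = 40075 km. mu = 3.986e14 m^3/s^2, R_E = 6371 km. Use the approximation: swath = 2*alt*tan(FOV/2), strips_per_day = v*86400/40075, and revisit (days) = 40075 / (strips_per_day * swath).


swath = 2*607.054*tan(0.2600541) = 323.0492 km
v = sqrt(mu/r) = 7557.9060 m/s = 7.5579 km/s
strips/day = v*86400/40075 = 7.5579*86400/40075 = 16.2945
coverage/day = strips * swath = 16.2945 * 323.0492 = 5263.9325 km
revisit = 40075 / 5263.9325 = 7.6131 days

7.6131 days


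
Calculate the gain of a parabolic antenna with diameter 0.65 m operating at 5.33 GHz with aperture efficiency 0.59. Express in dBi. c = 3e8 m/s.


lambda = c/f = 3e8 / 5.33e+09 = 0.05628518 m
G = eta*(pi*D/lambda)^2 = 0.59*(pi*0.65/0.05628518)^2
G = 776.5875 (linear)
G = 10*log10(776.5875) = 28.9019 dBi

28.9019 dBi


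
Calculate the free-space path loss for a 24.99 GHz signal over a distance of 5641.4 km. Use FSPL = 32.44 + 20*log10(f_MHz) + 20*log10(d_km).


f = 24.99 GHz = 24990.0000 MHz
d = 5641.4 km
FSPL = 32.44 + 20*log10(24990.0000) + 20*log10(5641.4)
FSPL = 32.44 + 87.9553 + 75.0277
FSPL = 195.4231 dB

195.4231 dB


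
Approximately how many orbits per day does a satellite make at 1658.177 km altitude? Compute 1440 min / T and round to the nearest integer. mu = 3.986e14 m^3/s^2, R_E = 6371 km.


r = 8.029177e+06 m
T = 2*pi*sqrt(r^3/mu) = 7160.0783 s = 119.3346 min
revs/day = 1440 / 119.3346 = 12.0669
Rounded: 12 revolutions per day

12 revolutions per day


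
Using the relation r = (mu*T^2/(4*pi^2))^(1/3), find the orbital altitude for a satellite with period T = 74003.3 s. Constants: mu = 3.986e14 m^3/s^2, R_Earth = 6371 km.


T = 74003.3 s
r = (mu*T^2/(4*pi^2))^(1/3) = (3.986e14 * 74003.3^2 / (4*pi^2))^(1/3)
r = 3.8097216e+07 m = 38097.2163 km
alt = r - R_E = 38097.2163 - 6371 = 31726.2163 km

31726.2163 km


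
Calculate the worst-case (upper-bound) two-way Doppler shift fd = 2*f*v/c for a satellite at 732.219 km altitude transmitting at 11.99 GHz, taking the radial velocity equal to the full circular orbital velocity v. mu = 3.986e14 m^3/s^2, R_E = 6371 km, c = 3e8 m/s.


r = 7.103219e+06 m
v = sqrt(mu/r) = 7491.0215 m/s (worst-case radial velocity)
f = 11.99 GHz = 1.199e+10 Hz
fd = 2*f*v/c = 2*1.199e+10*7491.0215/3.0e+08
fd = 598782.3204 Hz

598782.3204 Hz


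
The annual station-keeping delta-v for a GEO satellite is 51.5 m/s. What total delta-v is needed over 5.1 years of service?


dV = rate * years = 51.5 * 5.1
dV = 262.6500 m/s

262.6500 m/s


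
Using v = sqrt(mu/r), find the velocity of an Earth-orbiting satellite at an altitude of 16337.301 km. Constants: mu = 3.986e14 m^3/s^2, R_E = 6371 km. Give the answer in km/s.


r = R_E + alt = 6371.0 + 16337.301 = 22708.3010 km = 2.2708301e+07 m
v = sqrt(mu/r) = sqrt(3.986e14 / 2.2708301e+07) = 4189.6363 m/s = 4.1896 km/s

4.1896 km/s


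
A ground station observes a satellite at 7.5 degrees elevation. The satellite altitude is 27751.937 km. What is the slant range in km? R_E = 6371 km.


h = 27751.937 km, el = 7.5 deg
d = -R_E*sin(el) + sqrt((R_E*sin(el))^2 + 2*R_E*h + h^2)
d = -6371.0000*sin(0.1308997) + sqrt((6371.0000*0.1305262)^2 + 2*6371.0000*27751.937 + 27751.937^2)
d = 32701.6358 km

32701.6358 km


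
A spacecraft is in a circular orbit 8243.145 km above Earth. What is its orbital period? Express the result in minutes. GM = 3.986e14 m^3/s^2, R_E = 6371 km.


r = 14614.1450 km = 1.4614145e+07 m
T = 2*pi*sqrt(r^3/mu) = 2*pi*sqrt(3.1211902e+21 / 3.986e14)
T = 17582.1240 s = 293.0354 min

293.0354 minutes


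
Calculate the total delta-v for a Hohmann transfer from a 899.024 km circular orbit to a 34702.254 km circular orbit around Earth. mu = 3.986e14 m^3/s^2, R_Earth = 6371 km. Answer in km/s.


r1 = 7270.0240 km = 7.270024e+06 m
r2 = 41073.2540 km = 4.1073254e+07 m
dv1 = sqrt(mu/r1)*(sqrt(2*r2/(r1+r2)) - 1) = 2247.6354 m/s
dv2 = sqrt(mu/r2)*(1 - sqrt(2*r1/(r1+r2))) = 1406.7660 m/s
total dv = |dv1| + |dv2| = 2247.6354 + 1406.7660 = 3654.4014 m/s = 3.6544 km/s

3.6544 km/s


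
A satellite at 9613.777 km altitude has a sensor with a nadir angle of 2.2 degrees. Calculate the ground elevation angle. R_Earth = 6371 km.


r = R_E + alt = 15984.7770 km
Law of sines in the satellite / Earth-center / ground-point triangle:
  sin(nadir)/R_E = sin(90 + el)/r  =>  cos(el) = (r/R_E)*sin(nadir)
cos(el) = (15984.7770 / 6371.0000) * sin(2.2 deg) = 0.09631464
el = arccos(0.09631464) = 84.4730 deg
(Earth-central angle = 90 - nadir - el = 3.3270 deg)

84.4730 degrees


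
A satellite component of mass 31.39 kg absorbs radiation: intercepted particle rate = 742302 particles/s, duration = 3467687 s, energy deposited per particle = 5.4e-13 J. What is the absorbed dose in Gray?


Total energy deposited = rate * time * E_per
  = 742302 * 3467687 * 5.4e-13 = 1.3900 J
Dose = E_total / mass = 1.3900 / 31.39
Dose = 0.04428157 Gy

0.0443 Gy


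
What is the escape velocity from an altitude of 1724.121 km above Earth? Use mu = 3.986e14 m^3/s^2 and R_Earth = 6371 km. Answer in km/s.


r = 6371.0 + 1724.121 = 8095.1210 km = 8.095121e+06 m
v_esc = sqrt(2*mu/r) = sqrt(2*3.986e14 / 8.095121e+06)
v_esc = 9923.6622 m/s = 9.9237 km/s

9.9237 km/s


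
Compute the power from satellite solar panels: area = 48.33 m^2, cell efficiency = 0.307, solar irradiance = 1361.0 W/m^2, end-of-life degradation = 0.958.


P = area * eta * S * degradation
P = 48.33 * 0.307 * 1361.0 * 0.958
P = 19345.4486 W

19345.4486 W


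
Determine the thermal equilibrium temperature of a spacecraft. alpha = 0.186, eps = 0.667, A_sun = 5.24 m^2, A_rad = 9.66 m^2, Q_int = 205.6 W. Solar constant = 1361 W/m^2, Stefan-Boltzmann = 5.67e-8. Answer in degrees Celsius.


Numerator = alpha*S*A_sun + Q_int = 0.186*1361*5.24 + 205.6 = 1532.0850 W
Denominator = eps*sigma*A_rad = 0.667*5.67e-8*9.66 = 3.6533057e-07 W/K^4
T^4 = 4.1936951e+09 K^4
T = 254.4774 K = -18.6726 C

-18.6726 degrees Celsius


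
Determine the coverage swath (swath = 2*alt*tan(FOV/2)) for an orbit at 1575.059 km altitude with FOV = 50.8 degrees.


FOV = 50.8 deg = 0.8866273 rad
swath = 2 * alt * tan(FOV/2) = 2 * 1575.059 * tan(0.4433136)
swath = 2 * 1575.059 * 0.4748349
swath = 1495.7860 km

1495.7860 km


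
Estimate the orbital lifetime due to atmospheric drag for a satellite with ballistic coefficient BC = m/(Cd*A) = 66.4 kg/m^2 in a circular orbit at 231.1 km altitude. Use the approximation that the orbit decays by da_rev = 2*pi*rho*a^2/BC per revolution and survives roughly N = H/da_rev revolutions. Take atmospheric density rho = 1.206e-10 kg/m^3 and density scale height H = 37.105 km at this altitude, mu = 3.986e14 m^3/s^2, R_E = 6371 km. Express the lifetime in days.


a = R_E + alt = 6602.1000 km = 6.6021e+06 m
da_rev = 2*pi*rho*a^2/BC = 2*pi*1.206e-10*(6.6021e+06)^2/66.4 = 497.420057 m per revolution
N = H/da_rev = 37105.0000 m / 497.420057 m = 74.5949 revolutions
P = 2*pi*sqrt(a^3/mu) = 5338.6859 s
lifetime = N*P = 74.5949 * 5338.6859 = 398238.7455 s = 4.6092 days

4.6092 days


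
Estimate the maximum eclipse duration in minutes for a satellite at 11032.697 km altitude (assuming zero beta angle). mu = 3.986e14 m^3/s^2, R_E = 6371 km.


r = 17403.6970 km
T = 380.8222 min
Eclipse fraction = arcsin(R_E/r)/pi = arcsin(6371.0000/17403.6970)/pi
= arcsin(0.3660716)/pi = 0.1192975
Eclipse duration = 0.1192975 * 380.8222 = 45.4311 min

45.4311 minutes


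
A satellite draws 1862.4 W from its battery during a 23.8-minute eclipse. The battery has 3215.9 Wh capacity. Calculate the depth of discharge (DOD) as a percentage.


E_used = P * t / 60 = 1862.4 * 23.8 / 60 = 738.7520 Wh
DOD = E_used / E_total * 100 = 738.7520 / 3215.9 * 100
DOD = 22.9719 %

22.9719 %


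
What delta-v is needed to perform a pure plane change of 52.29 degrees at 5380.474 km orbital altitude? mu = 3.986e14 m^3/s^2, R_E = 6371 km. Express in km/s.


r = 11751.4740 km = 1.1751474e+07 m
V = sqrt(mu/r) = 5824.0149 m/s
di = 52.29 deg = 0.9126327 rad
dV = 2*V*sin(di/2) = 2*5824.0149*sin(0.4563163)
dV = 5132.6384 m/s = 5.1326 km/s

5.1326 km/s


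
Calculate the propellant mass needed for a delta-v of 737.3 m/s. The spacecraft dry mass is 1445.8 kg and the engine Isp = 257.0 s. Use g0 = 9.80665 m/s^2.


ve = Isp * g0 = 257.0 * 9.80665 = 2520.309050 m/s
mass ratio = exp(dv/ve) = exp(737.3/2520.309050) = 1.33983100
m_prop = m_dry * (mr - 1) = 1445.8 * (1.33983100 - 1)
m_prop = 491.3277 kg

491.3277 kg


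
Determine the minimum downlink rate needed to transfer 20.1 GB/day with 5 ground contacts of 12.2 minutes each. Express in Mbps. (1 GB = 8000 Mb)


total contact time = 5 * 12.2 * 60 = 3660.0000 s
data = 20.1 GB = 160800.0000 Mb
rate = 160800.0000 / 3660.0000 = 43.9344 Mbps

43.9344 Mbps


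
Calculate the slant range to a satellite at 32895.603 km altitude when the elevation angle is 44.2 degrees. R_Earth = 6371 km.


h = 32895.603 km, el = 44.2 deg
d = -R_E*sin(el) + sqrt((R_E*sin(el))^2 + 2*R_E*h + h^2)
d = -6371.0000*sin(0.7714355) + sqrt((6371.0000*0.6971651)^2 + 2*6371.0000*32895.603 + 32895.603^2)
d = 34558.4204 km

34558.4204 km


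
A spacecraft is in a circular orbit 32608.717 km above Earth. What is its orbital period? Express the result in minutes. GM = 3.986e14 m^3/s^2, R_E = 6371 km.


r = 38979.7170 km = 3.8979717e+07 m
T = 2*pi*sqrt(r^3/mu) = 2*pi*sqrt(5.9226497e+22 / 3.986e14)
T = 76589.5017 s = 1276.4917 min

1276.4917 minutes


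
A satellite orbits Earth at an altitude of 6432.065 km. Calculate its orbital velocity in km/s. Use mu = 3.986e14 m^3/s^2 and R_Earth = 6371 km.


r = R_E + alt = 6371.0 + 6432.065 = 12803.0650 km = 1.2803065e+07 m
v = sqrt(mu/r) = sqrt(3.986e14 / 1.2803065e+07) = 5579.7106 m/s = 5.5797 km/s

5.5797 km/s


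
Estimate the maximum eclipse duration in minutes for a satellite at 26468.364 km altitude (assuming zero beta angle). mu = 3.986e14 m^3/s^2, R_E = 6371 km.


r = 32839.3640 km
T = 987.0794 min
Eclipse fraction = arcsin(R_E/r)/pi = arcsin(6371.0000/32839.3640)/pi
= arcsin(0.194005)/pi = 0.06214779
Eclipse duration = 0.06214779 * 987.0794 = 61.3448 min

61.3448 minutes


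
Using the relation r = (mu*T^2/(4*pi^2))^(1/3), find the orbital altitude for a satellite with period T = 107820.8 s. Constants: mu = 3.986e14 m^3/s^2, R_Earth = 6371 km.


T = 107820.8 s
r = (mu*T^2/(4*pi^2))^(1/3) = (3.986e14 * 107820.8^2 / (4*pi^2))^(1/3)
r = 4.8962196e+07 m = 48962.1957 km
alt = r - R_E = 48962.1957 - 6371 = 42591.1957 km

42591.1957 km


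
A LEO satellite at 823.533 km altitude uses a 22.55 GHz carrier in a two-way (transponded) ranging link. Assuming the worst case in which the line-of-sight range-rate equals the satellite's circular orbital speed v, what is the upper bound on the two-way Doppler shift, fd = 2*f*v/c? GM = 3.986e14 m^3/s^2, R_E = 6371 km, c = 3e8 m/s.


r = 7.194533e+06 m
v = sqrt(mu/r) = 7443.3312 m/s (worst-case radial velocity)
f = 22.55 GHz = 2.255e+10 Hz
fd = 2*f*v/c = 2*2.255e+10*7443.3312/3.0e+08
fd = 1.1189808e+06 Hz

1.1190e+06 Hz


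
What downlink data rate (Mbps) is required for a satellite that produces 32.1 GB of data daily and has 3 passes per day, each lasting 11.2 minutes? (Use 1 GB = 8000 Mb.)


total contact time = 3 * 11.2 * 60 = 2016.0000 s
data = 32.1 GB = 256800.0000 Mb
rate = 256800.0000 / 2016.0000 = 127.3810 Mbps

127.3810 Mbps


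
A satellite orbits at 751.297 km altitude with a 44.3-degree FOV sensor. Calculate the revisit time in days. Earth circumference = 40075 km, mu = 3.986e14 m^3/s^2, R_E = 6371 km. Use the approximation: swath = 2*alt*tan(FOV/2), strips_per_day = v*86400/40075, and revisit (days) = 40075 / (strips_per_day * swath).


swath = 2*751.297*tan(0.3865904) = 611.6682 km
v = sqrt(mu/r) = 7480.9820 m/s = 7.4810 km/s
strips/day = v*86400/40075 = 7.4810*86400/40075 = 16.1287
coverage/day = strips * swath = 16.1287 * 611.6682 = 9865.3999 km
revisit = 40075 / 9865.3999 = 4.0622 days

4.0622 days


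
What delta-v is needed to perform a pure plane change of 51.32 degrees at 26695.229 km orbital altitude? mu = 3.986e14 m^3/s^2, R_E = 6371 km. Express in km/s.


r = 33066.2290 km = 3.3066229e+07 m
V = sqrt(mu/r) = 3471.9728 m/s
di = 51.32 deg = 0.895703 rad
dV = 2*V*sin(di/2) = 2*3471.9728*sin(0.4478515)
dV = 3006.9361 m/s = 3.0069 km/s

3.0069 km/s


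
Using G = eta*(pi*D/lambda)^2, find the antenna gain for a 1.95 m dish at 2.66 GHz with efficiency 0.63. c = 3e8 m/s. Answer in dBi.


lambda = c/f = 3e8 / 2.66e+09 = 0.112782 m
G = eta*(pi*D/lambda)^2 = 0.63*(pi*1.95/0.112782)^2
G = 1858.7898 (linear)
G = 10*log10(1858.7898) = 32.6923 dBi

32.6923 dBi


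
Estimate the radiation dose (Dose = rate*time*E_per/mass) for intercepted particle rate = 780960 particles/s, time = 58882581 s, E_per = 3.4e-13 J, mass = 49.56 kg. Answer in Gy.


Total energy deposited = rate * time * E_per
  = 780960 * 58882581 * 3.4e-13 = 15.6349 J
Dose = E_total / mass = 15.6349 / 49.56
Dose = 0.3154738 Gy

0.3155 Gy


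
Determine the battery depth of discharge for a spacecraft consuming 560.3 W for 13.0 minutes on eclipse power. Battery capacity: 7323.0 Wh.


E_used = P * t / 60 = 560.3 * 13.0 / 60 = 121.3983 Wh
DOD = E_used / E_total * 100 = 121.3983 / 7323.0 * 100
DOD = 1.6578 %

1.6578 %


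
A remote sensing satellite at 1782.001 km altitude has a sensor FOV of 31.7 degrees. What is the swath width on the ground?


FOV = 31.7 deg = 0.5532694 rad
swath = 2 * alt * tan(FOV/2) = 2 * 1782.001 * tan(0.2766347)
swath = 2 * 1782.001 * 0.2839143
swath = 1011.8710 km

1011.8710 km


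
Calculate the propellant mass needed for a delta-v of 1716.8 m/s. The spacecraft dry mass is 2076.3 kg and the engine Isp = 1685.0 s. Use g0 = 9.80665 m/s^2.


ve = Isp * g0 = 1685.0 * 9.80665 = 16524.205250 m/s
mass ratio = exp(dv/ve) = exp(1716.8/16524.205250) = 1.10948514
m_prop = m_dry * (mr - 1) = 2076.3 * (1.10948514 - 1)
m_prop = 227.3240 kg

227.3240 kg


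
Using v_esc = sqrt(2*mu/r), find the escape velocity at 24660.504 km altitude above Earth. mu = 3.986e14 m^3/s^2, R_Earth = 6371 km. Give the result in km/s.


r = 6371.0 + 24660.504 = 31031.5040 km = 3.1031504e+07 m
v_esc = sqrt(2*mu/r) = sqrt(2*3.986e14 / 3.1031504e+07)
v_esc = 5068.5325 m/s = 5.0685 km/s

5.0685 km/s


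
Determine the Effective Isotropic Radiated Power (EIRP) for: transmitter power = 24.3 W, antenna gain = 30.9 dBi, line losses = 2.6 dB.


Pt = 24.3 W = 13.8561 dBW
EIRP = Pt_dBW + Gt - losses = 13.8561 + 30.9 - 2.6 = 42.1561 dBW

42.1561 dBW


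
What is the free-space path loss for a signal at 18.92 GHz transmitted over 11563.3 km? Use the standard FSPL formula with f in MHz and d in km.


f = 18.92 GHz = 18920.0000 MHz
d = 11563.3 km
FSPL = 32.44 + 20*log10(18920.0000) + 20*log10(11563.3)
FSPL = 32.44 + 85.5384 + 81.2616
FSPL = 199.2401 dB

199.2401 dB


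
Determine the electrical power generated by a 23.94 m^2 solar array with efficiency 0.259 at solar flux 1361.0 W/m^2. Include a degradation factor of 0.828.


P = area * eta * S * degradation
P = 23.94 * 0.259 * 1361.0 * 0.828
P = 6987.3480 W

6987.3480 W


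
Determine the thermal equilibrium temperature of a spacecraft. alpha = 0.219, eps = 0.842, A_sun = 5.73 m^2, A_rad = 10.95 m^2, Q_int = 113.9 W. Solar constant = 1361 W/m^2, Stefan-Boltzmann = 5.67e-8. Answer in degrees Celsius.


Numerator = alpha*S*A_sun + Q_int = 0.219*1361*5.73 + 113.9 = 1821.7781 W
Denominator = eps*sigma*A_rad = 0.842*5.67e-8*10.95 = 5.2276833e-07 W/K^4
T^4 = 3.4848669e+09 K^4
T = 242.9666 K = -30.1834 C

-30.1834 degrees Celsius


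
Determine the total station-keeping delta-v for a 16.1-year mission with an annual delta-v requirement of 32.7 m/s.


dV = rate * years = 32.7 * 16.1
dV = 526.4700 m/s

526.4700 m/s


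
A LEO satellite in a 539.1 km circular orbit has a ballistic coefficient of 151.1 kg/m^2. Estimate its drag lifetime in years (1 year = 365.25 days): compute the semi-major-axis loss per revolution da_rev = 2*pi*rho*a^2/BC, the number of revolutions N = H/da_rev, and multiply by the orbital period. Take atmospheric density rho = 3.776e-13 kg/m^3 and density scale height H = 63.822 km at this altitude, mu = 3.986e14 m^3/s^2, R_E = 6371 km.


a = R_E + alt = 6910.1000 km = 6.9101e+06 m
da_rev = 2*pi*rho*a^2/BC = 2*pi*3.776e-13*(6.9101e+06)^2/151.1 = 0.749749275 m per revolution
N = H/da_rev = 63822.0000 m / 0.749749275 m = 85124.4571 revolutions
P = 2*pi*sqrt(a^3/mu) = 5716.5989 s
lifetime = N*P = 85124.4571 * 5716.5989 = 4.8662238e+08 s = 5632.2034 days
years = 5632.2034 / 365.25 = 15.4201 years

15.4201 years


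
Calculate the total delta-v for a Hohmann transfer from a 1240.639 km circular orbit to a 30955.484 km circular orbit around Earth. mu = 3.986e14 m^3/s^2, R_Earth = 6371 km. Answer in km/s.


r1 = 7611.6390 km = 7.611639e+06 m
r2 = 37326.4840 km = 3.7326484e+07 m
dv1 = sqrt(mu/r1)*(sqrt(2*r2/(r1+r2)) - 1) = 2090.5620 m/s
dv2 = sqrt(mu/r2)*(1 - sqrt(2*r1/(r1+r2))) = 1365.8515 m/s
total dv = |dv1| + |dv2| = 2090.5620 + 1365.8515 = 3456.4134 m/s = 3.4564 km/s

3.4564 km/s


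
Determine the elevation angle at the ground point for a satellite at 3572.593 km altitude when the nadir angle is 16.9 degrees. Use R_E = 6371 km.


r = R_E + alt = 9943.5930 km
Law of sines in the satellite / Earth-center / ground-point triangle:
  sin(nadir)/R_E = sin(90 + el)/r  =>  cos(el) = (r/R_E)*sin(nadir)
cos(el) = (9943.5930 / 6371.0000) * sin(16.9 deg) = 0.4537159
el = arccos(0.4537159) = 63.0177 deg
(Earth-central angle = 90 - nadir - el = 10.0823 deg)

63.0177 degrees


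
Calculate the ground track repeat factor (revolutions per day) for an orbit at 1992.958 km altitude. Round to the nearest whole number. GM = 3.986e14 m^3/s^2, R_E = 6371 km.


r = 8.363958e+06 m
T = 2*pi*sqrt(r^3/mu) = 7612.5295 s = 126.8755 min
revs/day = 1440 / 126.8755 = 11.3497
Rounded: 11 revolutions per day

11 revolutions per day


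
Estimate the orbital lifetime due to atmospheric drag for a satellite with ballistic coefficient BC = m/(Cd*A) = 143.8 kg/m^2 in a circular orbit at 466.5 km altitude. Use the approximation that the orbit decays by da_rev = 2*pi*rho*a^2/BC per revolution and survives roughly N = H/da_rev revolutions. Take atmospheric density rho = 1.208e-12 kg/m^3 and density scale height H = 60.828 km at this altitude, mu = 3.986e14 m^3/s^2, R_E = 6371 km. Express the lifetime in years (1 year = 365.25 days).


a = R_E + alt = 6837.5000 km = 6.8375e+06 m
da_rev = 2*pi*rho*a^2/BC = 2*pi*1.208e-12*(6.8375e+06)^2/143.8 = 2.467645 m per revolution
N = H/da_rev = 60828.0000 m / 2.467645 m = 24650.2281 revolutions
P = 2*pi*sqrt(a^3/mu) = 5626.7450 s
lifetime = N*P = 24650.2281 * 5626.7450 = 1.3870055e+08 s = 1605.3304 days
years = 1605.3304 / 365.25 = 4.3952 years

4.3952 years


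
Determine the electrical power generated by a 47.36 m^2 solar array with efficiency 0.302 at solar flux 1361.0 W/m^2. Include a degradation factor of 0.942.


P = area * eta * S * degradation
P = 47.36 * 0.302 * 1361.0 * 0.942
P = 18336.9738 W

18336.9738 W


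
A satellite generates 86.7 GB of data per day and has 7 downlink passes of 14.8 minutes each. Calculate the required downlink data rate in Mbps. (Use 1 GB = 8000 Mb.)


total contact time = 7 * 14.8 * 60 = 6216.0000 s
data = 86.7 GB = 693600.0000 Mb
rate = 693600.0000 / 6216.0000 = 111.5830 Mbps

111.5830 Mbps


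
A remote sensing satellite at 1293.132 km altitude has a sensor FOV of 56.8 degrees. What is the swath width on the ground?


FOV = 56.8 deg = 0.991347 rad
swath = 2 * alt * tan(FOV/2) = 2 * 1293.132 * tan(0.4956735)
swath = 2 * 1293.132 * 0.540698
swath = 1398.3877 km

1398.3877 km


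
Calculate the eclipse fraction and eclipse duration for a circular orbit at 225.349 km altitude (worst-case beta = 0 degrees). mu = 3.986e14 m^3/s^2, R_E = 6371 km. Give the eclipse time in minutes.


r = 6596.3490 km
T = 88.8619 min
Eclipse fraction = arcsin(R_E/r)/pi = arcsin(6371.0000/6596.3490)/pi
= arcsin(0.9658373)/pi = 0.4165579
Eclipse duration = 0.4165579 * 88.8619 = 37.0161 min

37.0161 minutes


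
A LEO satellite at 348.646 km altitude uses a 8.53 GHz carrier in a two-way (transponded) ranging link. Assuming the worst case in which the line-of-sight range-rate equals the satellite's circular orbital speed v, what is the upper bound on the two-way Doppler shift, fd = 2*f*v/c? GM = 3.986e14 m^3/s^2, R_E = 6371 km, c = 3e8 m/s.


r = 6.719646e+06 m
v = sqrt(mu/r) = 7701.8570 m/s (worst-case radial velocity)
f = 8.53 GHz = 8.53e+09 Hz
fd = 2*f*v/c = 2*8.53e+09*7701.8570/3.0e+08
fd = 437978.9339 Hz

437978.9339 Hz


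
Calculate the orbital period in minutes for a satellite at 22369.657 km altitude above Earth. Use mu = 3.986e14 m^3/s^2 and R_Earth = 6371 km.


r = 28740.6570 km = 2.8740657e+07 m
T = 2*pi*sqrt(r^3/mu) = 2*pi*sqrt(2.3740512e+22 / 3.986e14)
T = 48490.4549 s = 808.1742 min

808.1742 minutes


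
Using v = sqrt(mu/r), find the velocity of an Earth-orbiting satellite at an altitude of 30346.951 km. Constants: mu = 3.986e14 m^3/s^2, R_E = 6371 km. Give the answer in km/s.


r = R_E + alt = 6371.0 + 30346.951 = 36717.9510 km = 3.6717951e+07 m
v = sqrt(mu/r) = sqrt(3.986e14 / 3.6717951e+07) = 3294.8028 m/s = 3.2948 km/s

3.2948 km/s


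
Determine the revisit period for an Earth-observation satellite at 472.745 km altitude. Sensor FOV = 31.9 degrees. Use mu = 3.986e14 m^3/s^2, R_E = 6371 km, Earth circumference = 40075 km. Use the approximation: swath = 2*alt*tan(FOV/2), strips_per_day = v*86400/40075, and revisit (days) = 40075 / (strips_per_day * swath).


swath = 2*472.745*tan(0.27838) = 270.2222 km
v = sqrt(mu/r) = 7631.7079 m/s = 7.6317 km/s
strips/day = v*86400/40075 = 7.6317*86400/40075 = 16.4536
coverage/day = strips * swath = 16.4536 * 270.2222 = 4446.1380 km
revisit = 40075 / 4446.1380 = 9.0134 days

9.0134 days


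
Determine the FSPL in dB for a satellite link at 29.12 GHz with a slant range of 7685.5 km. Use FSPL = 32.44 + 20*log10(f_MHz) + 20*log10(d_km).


f = 29.12 GHz = 29120.0000 MHz
d = 7685.5 km
FSPL = 32.44 + 20*log10(29120.0000) + 20*log10(7685.5)
FSPL = 32.44 + 89.2838 + 77.7134
FSPL = 199.4373 dB

199.4373 dB


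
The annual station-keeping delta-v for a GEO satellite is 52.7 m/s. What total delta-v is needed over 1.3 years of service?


dV = rate * years = 52.7 * 1.3
dV = 68.5100 m/s

68.5100 m/s
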